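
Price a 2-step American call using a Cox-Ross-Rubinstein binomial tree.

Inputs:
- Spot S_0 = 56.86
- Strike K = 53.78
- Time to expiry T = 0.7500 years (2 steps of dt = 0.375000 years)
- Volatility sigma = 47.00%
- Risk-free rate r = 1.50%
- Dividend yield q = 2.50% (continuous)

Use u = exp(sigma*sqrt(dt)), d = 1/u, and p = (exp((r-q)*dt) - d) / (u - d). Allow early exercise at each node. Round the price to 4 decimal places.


Answer: Price = V(0,0) = 9.9958

Derivation:
dt = T/N = 0.375000
u = exp(sigma*sqrt(dt)) = 1.333511; d = 1/u = 0.749900
p = (exp((r-q)*dt) - d) / (u - d) = 0.422125
Discount per step: exp(-r*dt) = 0.994391
Stock lattice S(k, i) with i counting down-moves:
  k=0: S(0,0) = 56.8600
  k=1: S(1,0) = 75.8234; S(1,1) = 42.6393
  k=2: S(2,0) = 101.1113; S(2,1) = 56.8600; S(2,2) = 31.9752
Terminal payoffs V(N, i) = max(S_T - K, 0):
  V(2,0) = 47.331331; V(2,1) = 3.080000; V(2,2) = 0.000000
Backward induction: V(k, i) = exp(-r*dt) * [p * V(k+1, i) + (1-p) * V(k+1, i+1)]; then take max(V_cont, immediate exercise) for American.
  V(1,0) = exp(-r*dt) * [p*47.331331 + (1-p)*3.080000] = 21.637556; exercise = 22.043415; V(1,0) = max -> 22.043415
  V(1,1) = exp(-r*dt) * [p*3.080000 + (1-p)*0.000000] = 1.292853; exercise = 0.000000; V(1,1) = max -> 1.292853
  V(0,0) = exp(-r*dt) * [p*22.043415 + (1-p)*1.292853] = 9.995807; exercise = 3.080000; V(0,0) = max -> 9.995807


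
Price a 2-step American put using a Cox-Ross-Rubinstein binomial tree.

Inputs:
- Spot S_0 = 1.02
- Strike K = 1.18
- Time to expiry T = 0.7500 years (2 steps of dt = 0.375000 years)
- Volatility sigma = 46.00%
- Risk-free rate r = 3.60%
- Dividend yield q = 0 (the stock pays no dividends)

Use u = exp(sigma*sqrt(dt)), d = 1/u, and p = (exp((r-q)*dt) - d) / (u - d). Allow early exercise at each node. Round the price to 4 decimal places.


Answer: Price = V(0,0) = 0.2597

Derivation:
dt = T/N = 0.375000
u = exp(sigma*sqrt(dt)) = 1.325370; d = 1/u = 0.754507
p = (exp((r-q)*dt) - d) / (u - d) = 0.453848
Discount per step: exp(-r*dt) = 0.986591
Stock lattice S(k, i) with i counting down-moves:
  k=0: S(0,0) = 1.0200
  k=1: S(1,0) = 1.3519; S(1,1) = 0.7696
  k=2: S(2,0) = 1.7917; S(2,1) = 1.0200; S(2,2) = 0.5807
Terminal payoffs V(N, i) = max(K - S_T, 0):
  V(2,0) = 0.000000; V(2,1) = 0.160000; V(2,2) = 0.599334
Backward induction: V(k, i) = exp(-r*dt) * [p * V(k+1, i) + (1-p) * V(k+1, i+1)]; then take max(V_cont, immediate exercise) for American.
  V(1,0) = exp(-r*dt) * [p*0.000000 + (1-p)*0.160000] = 0.086213; exercise = 0.000000; V(1,0) = max -> 0.086213
  V(1,1) = exp(-r*dt) * [p*0.160000 + (1-p)*0.599334] = 0.394580; exercise = 0.410403; V(1,1) = max -> 0.410403
  V(0,0) = exp(-r*dt) * [p*0.086213 + (1-p)*0.410403] = 0.259740; exercise = 0.160000; V(0,0) = max -> 0.259740


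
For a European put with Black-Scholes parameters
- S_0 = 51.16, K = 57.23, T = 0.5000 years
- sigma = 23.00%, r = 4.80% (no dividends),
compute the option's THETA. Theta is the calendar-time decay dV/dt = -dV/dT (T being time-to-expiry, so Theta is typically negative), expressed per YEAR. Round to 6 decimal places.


Answer: Theta = -1.018482

Derivation:
d1 = -0.4605125741; d2 = -0.6231471338
phi(d1) = 0.3588056333; exp(-qT) = 1.0000000000; exp(-rT) = 0.9762857098
Theta = -S*exp(-qT)*phi(d1)*sigma/(2*sqrt(T)) + r*K*exp(-rT)*N(-d2) - q*S*exp(-qT)*N(-d1)
N(-d1) = 0.6774258259; N(-d2) = 0.7334060807; sqrt(T) = 0.7071067812
Term 1 = -51.1600 * 1.0000000000 * 0.3588056333 * 0.2300 / (2 * 0.7071067812) = -2.9854006765
Term 2 = 0.0480 * 57.2300 * 0.9762857098 * 0.7334060807 = 1.9669187581
Term 3 = 0 (no dividend yield, q = 0)
Theta = -2.9854006765 + (1.9669187581) + (0.0000000000) = -1.018482


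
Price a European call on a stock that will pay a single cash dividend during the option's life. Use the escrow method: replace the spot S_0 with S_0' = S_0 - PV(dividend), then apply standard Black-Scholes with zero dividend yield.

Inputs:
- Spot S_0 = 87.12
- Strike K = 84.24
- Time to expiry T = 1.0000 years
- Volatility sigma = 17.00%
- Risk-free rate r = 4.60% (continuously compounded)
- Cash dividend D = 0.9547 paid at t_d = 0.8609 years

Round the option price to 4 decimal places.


Answer: Price = 8.9770

Derivation:
PV(D) = D * exp(-r * t_d) = 0.9547 * 0.96117249 = 0.91763137
S_0' = S_0 - PV(D) = 87.1200 - 0.91763137 = 86.20236863
d1 = (ln(S_0'/K) + (r + sigma^2/2)*T) / (sigma*sqrt(T)) = 0.49104581
d2 = d1 - sigma*sqrt(T) = 0.32104581
exp(-rT) = 0.95504196
N(d1) = 0.68830298; N(d2) = 0.62591216
C = S_0' * N(d1) - K * exp(-rT) * N(d2) = 86.20236863 * 0.68830298 - 84.2400 * 0.95504196 * 0.62591216 = 8.9770


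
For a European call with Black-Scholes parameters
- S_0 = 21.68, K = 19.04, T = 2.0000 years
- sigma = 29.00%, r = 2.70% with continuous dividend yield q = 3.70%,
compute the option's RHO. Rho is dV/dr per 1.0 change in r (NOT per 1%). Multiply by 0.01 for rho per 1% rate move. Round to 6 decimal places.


Answer: Rho = 18.942139

Derivation:
d1 = 0.4729036210; d2 = 0.0627816879
phi(d1) = 0.3567366478; exp(-qT) = 0.9286716938; exp(-rT) = 0.9474321065
N(d2) = 0.5250298260
Rho = K*T*exp(-rT)*N(d2) = 19.0400 * 2.0000 * 0.9474321065 * 0.5250298260 = 18.942139


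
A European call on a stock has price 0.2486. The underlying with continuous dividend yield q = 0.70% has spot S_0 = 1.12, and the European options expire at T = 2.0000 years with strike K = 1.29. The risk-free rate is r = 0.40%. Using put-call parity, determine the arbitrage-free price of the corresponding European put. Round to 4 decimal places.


Answer: Put price = 0.4239

Derivation:
Put-call parity: C - P = S_0 * exp(-qT) - K * exp(-rT).
S_0 * exp(-qT) = 1.1200 * 0.98609754 = 1.10442925
K * exp(-rT) = 1.2900 * 0.99203191 = 1.27972117
P = C - S*exp(-qT) + K*exp(-rT)
P = 0.2486 - 1.10442925 + 1.27972117 = 0.4239


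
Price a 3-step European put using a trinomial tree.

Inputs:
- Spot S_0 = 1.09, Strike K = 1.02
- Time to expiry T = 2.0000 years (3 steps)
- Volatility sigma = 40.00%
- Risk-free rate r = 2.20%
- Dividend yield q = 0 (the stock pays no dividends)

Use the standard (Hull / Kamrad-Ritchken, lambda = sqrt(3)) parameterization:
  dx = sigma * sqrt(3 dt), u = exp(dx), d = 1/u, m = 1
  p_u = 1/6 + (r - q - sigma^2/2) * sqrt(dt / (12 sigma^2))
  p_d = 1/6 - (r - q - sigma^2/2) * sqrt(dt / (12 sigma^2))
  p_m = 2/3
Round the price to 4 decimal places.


dt = T/N = 0.666667; dx = sigma*sqrt(3*dt) = 0.565685
u = exp(dx) = 1.760654; d = 1/u = 0.567971
p_u = 0.132490, p_m = 0.666667, p_d = 0.200843
Discount per step: exp(-r*dt) = 0.985440
Stock lattice S(k, j) with j the centered position index:
  k=0: S(0,+0) = 1.0900
  k=1: S(1,-1) = 0.6191; S(1,+0) = 1.0900; S(1,+1) = 1.9191
  k=2: S(2,-2) = 0.3516; S(2,-1) = 0.6191; S(2,+0) = 1.0900; S(2,+1) = 1.9191; S(2,+2) = 3.3789
  k=3: S(3,-3) = 0.1997; S(3,-2) = 0.3516; S(3,-1) = 0.6191; S(3,+0) = 1.0900; S(3,+1) = 1.9191; S(3,+2) = 3.3789; S(3,+3) = 5.9491
Terminal payoffs V(N, j) = max(K - S_T, 0):
  V(3,-3) = 0.820288; V(3,-2) = 0.668376; V(3,-1) = 0.400912; V(3,+0) = 0.000000; V(3,+1) = 0.000000; V(3,+2) = 0.000000; V(3,+3) = 0.000000
Backward induction: V(k, j) = exp(-r*dt) * [p_u * V(k+1, j+1) + p_m * V(k+1, j) + p_d * V(k+1, j-1)]
  V(2,-2) = exp(-r*dt) * [p_u*0.400912 + p_m*0.668376 + p_d*0.820288] = 0.653791
  V(2,-1) = exp(-r*dt) * [p_u*0.000000 + p_m*0.400912 + p_d*0.668376] = 0.395668
  V(2,+0) = exp(-r*dt) * [p_u*0.000000 + p_m*0.000000 + p_d*0.400912] = 0.079348
  V(2,+1) = exp(-r*dt) * [p_u*0.000000 + p_m*0.000000 + p_d*0.000000] = 0.000000
  V(2,+2) = exp(-r*dt) * [p_u*0.000000 + p_m*0.000000 + p_d*0.000000] = 0.000000
  V(1,-1) = exp(-r*dt) * [p_u*0.079348 + p_m*0.395668 + p_d*0.653791] = 0.399696
  V(1,+0) = exp(-r*dt) * [p_u*0.000000 + p_m*0.079348 + p_d*0.395668] = 0.130439
  V(1,+1) = exp(-r*dt) * [p_u*0.000000 + p_m*0.000000 + p_d*0.079348] = 0.015705
  V(0,+0) = exp(-r*dt) * [p_u*0.015705 + p_m*0.130439 + p_d*0.399696] = 0.166851

Answer: Price = V(0,0) = 0.1669


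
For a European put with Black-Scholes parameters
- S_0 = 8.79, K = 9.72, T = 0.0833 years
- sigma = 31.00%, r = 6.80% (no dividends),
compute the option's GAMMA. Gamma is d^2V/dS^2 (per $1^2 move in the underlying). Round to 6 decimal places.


d1 = -1.0160112598; d2 = -1.1054826518
phi(d1) = 0.2380967981; exp(-qT) = 1.0000000000; exp(-rT) = 0.9943516125
Gamma = exp(-qT) * phi(d1) / (S * sigma * sqrt(T)) = 1.0000000000 * 0.2380967981 / (8.7900 * 0.3100 * 0.2886173938) = 0.302747

Answer: Gamma = 0.302747


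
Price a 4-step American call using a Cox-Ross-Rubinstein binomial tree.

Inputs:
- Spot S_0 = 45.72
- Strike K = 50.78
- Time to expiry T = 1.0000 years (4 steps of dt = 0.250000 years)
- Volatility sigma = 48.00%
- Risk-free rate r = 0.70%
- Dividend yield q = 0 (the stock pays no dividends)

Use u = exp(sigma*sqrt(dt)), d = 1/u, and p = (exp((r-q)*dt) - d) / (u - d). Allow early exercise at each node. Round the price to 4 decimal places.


dt = T/N = 0.250000
u = exp(sigma*sqrt(dt)) = 1.271249; d = 1/u = 0.786628
p = (exp((r-q)*dt) - d) / (u - d) = 0.443901
Discount per step: exp(-r*dt) = 0.998252
Stock lattice S(k, i) with i counting down-moves:
  k=0: S(0,0) = 45.7200
  k=1: S(1,0) = 58.1215; S(1,1) = 35.9646
  k=2: S(2,0) = 73.8869; S(2,1) = 45.7200; S(2,2) = 28.2908
  k=3: S(3,0) = 93.9287; S(3,1) = 58.1215; S(3,2) = 35.9646; S(3,3) = 22.2543
  k=4: S(4,0) = 119.4068; S(4,1) = 73.8869; S(4,2) = 45.7200; S(4,3) = 28.2908; S(4,4) = 17.5059
Terminal payoffs V(N, i) = max(S_T - K, 0):
  V(4,0) = 68.626763; V(4,1) = 23.106922; V(4,2) = 0.000000; V(4,3) = 0.000000; V(4,4) = 0.000000
Backward induction: V(k, i) = exp(-r*dt) * [p * V(k+1, i) + (1-p) * V(k+1, i+1)]; then take max(V_cont, immediate exercise) for American.
  V(3,0) = exp(-r*dt) * [p*68.626763 + (1-p)*23.106922] = 43.237474; exercise = 43.148686; V(3,0) = max -> 43.237474
  V(3,1) = exp(-r*dt) * [p*23.106922 + (1-p)*0.000000] = 10.239242; exercise = 7.341511; V(3,1) = max -> 10.239242
  V(3,2) = exp(-r*dt) * [p*0.000000 + (1-p)*0.000000] = 0.000000; exercise = 0.000000; V(3,2) = max -> 0.000000
  V(3,3) = exp(-r*dt) * [p*0.000000 + (1-p)*0.000000] = 0.000000; exercise = 0.000000; V(3,3) = max -> 0.000000
  V(2,0) = exp(-r*dt) * [p*43.237474 + (1-p)*10.239242] = 24.843661; exercise = 23.106922; V(2,0) = max -> 24.843661
  V(2,1) = exp(-r*dt) * [p*10.239242 + (1-p)*0.000000] = 4.537258; exercise = 0.000000; V(2,1) = max -> 4.537258
  V(2,2) = exp(-r*dt) * [p*0.000000 + (1-p)*0.000000] = 0.000000; exercise = 0.000000; V(2,2) = max -> 0.000000
  V(1,0) = exp(-r*dt) * [p*24.843661 + (1-p)*4.537258] = 13.527588; exercise = 7.341511; V(1,0) = max -> 13.527588
  V(1,1) = exp(-r*dt) * [p*4.537258 + (1-p)*0.000000] = 2.010570; exercise = 0.000000; V(1,1) = max -> 2.010570
  V(0,0) = exp(-r*dt) * [p*13.527588 + (1-p)*2.010570] = 7.110527; exercise = 0.000000; V(0,0) = max -> 7.110527

Answer: Price = V(0,0) = 7.1105


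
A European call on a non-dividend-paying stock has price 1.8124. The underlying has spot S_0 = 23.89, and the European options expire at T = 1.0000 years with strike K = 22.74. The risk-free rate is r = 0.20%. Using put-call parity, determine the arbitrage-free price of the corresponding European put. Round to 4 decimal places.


Answer: Put price = 0.6170

Derivation:
Put-call parity: C - P = S_0 * exp(-qT) - K * exp(-rT).
S_0 * exp(-qT) = 23.8900 * 1.00000000 = 23.89000000
K * exp(-rT) = 22.7400 * 0.99800200 = 22.69456545
P = C - S*exp(-qT) + K*exp(-rT)
P = 1.8124 - 23.89000000 + 22.69456545 = 0.6170


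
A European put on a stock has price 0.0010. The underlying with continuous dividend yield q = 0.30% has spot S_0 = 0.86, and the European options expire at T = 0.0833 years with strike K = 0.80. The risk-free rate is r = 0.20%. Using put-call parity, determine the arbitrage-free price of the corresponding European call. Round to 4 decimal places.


Answer: Call price = 0.0609

Derivation:
Put-call parity: C - P = S_0 * exp(-qT) - K * exp(-rT).
S_0 * exp(-qT) = 0.8600 * 0.99975013 = 0.85978511
K * exp(-rT) = 0.8000 * 0.99983341 = 0.79986673
C = P + S*exp(-qT) - K*exp(-rT)
C = 0.0010 + 0.85978511 - 0.79986673 = 0.0609


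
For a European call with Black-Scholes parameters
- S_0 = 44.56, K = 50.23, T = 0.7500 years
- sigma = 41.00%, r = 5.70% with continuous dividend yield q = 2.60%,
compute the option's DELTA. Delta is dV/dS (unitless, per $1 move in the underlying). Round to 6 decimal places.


Answer: Delta = 0.453500

Derivation:
d1 = -0.0943147068; d2 = -0.4493851224
phi(d1) = 0.3971718719; exp(-qT) = 0.9806888952; exp(-rT) = 0.9581508979
N(d1) = 0.4624295838
Delta = exp(-qT) * N(d1) = 0.9806888952 * 0.4624295838 = 0.453500


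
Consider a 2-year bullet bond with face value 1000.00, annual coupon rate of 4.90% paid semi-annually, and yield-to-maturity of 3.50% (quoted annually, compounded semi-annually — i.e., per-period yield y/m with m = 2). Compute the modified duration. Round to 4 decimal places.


Coupon per period c = face * coupon_rate / m = 24.500000
Periods per year m = 2; per-period yield y/m = 0.017500
Number of cashflows N = 4
Cashflows (t years, CF_t, discount factor 1/(1+y/m)^(m*t), PV):
  t = 0.5000: CF_t = 24.500000, DF = 0.982801, PV = 24.078624
  t = 1.0000: CF_t = 24.500000, DF = 0.965898, PV = 23.664495
  t = 1.5000: CF_t = 24.500000, DF = 0.949285, PV = 23.257489
  t = 2.0000: CF_t = 1024.500000, DF = 0.932959, PV = 955.815989
Price P = sum_t PV_t = 1026.816598
First compute Macaulay numerator sum_t t * PV_t:
  t * PV_t at t = 0.5000: 12.039312
  t * PV_t at t = 1.0000: 23.664495
  t * PV_t at t = 1.5000: 34.886234
  t * PV_t at t = 2.0000: 1911.631978
Macaulay duration D = 1982.222019 / 1026.816598 = 1.930454
Modified duration = D / (1 + y/m) = 1.930454 / (1 + 0.017500) = 1.897252

Answer: Modified duration = 1.8973


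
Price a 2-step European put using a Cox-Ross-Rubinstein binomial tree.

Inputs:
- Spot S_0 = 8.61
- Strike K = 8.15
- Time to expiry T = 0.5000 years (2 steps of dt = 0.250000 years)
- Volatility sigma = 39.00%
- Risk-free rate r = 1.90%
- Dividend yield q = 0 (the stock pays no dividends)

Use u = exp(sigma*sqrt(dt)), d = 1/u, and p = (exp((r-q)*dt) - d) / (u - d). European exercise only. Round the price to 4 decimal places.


dt = T/N = 0.250000
u = exp(sigma*sqrt(dt)) = 1.215311; d = 1/u = 0.822835
p = (exp((r-q)*dt) - d) / (u - d) = 0.463535
Discount per step: exp(-r*dt) = 0.995261
Stock lattice S(k, i) with i counting down-moves:
  k=0: S(0,0) = 8.6100
  k=1: S(1,0) = 10.4638; S(1,1) = 7.0846
  k=2: S(2,0) = 12.7168; S(2,1) = 8.6100; S(2,2) = 5.8295
Terminal payoffs V(N, i) = max(K - S_T, 0):
  V(2,0) = 0.000000; V(2,1) = 0.000000; V(2,2) = 2.320540
Backward induction: V(k, i) = exp(-r*dt) * [p * V(k+1, i) + (1-p) * V(k+1, i+1)].
  V(1,0) = exp(-r*dt) * [p*0.000000 + (1-p)*0.000000] = 0.000000
  V(1,1) = exp(-r*dt) * [p*0.000000 + (1-p)*2.320540] = 1.238989
  V(0,0) = exp(-r*dt) * [p*0.000000 + (1-p)*1.238989] = 0.661524

Answer: Price = V(0,0) = 0.6615


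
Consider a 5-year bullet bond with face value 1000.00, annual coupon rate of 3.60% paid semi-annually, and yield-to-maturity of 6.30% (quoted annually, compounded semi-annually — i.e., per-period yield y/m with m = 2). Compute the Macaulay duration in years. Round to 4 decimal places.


Answer: Macaulay duration = 4.5909 years

Derivation:
Coupon per period c = face * coupon_rate / m = 18.000000
Periods per year m = 2; per-period yield y/m = 0.031500
Number of cashflows N = 10
Cashflows (t years, CF_t, discount factor 1/(1+y/m)^(m*t), PV):
  t = 0.5000: CF_t = 18.000000, DF = 0.969462, PV = 17.450315
  t = 1.0000: CF_t = 18.000000, DF = 0.939856, PV = 16.917416
  t = 1.5000: CF_t = 18.000000, DF = 0.911155, PV = 16.400792
  t = 2.0000: CF_t = 18.000000, DF = 0.883330, PV = 15.899943
  t = 2.5000: CF_t = 18.000000, DF = 0.856355, PV = 15.414390
  t = 3.0000: CF_t = 18.000000, DF = 0.830204, PV = 14.943665
  t = 3.5000: CF_t = 18.000000, DF = 0.804851, PV = 14.487314
  t = 4.0000: CF_t = 18.000000, DF = 0.780272, PV = 14.044900
  t = 4.5000: CF_t = 18.000000, DF = 0.756444, PV = 13.615996
  t = 5.0000: CF_t = 1018.000000, DF = 0.733344, PV = 746.544078
Price P = sum_t PV_t = 885.718809
Macaulay numerator sum_t t * PV_t:
  t * PV_t at t = 0.5000: 8.725158
  t * PV_t at t = 1.0000: 16.917416
  t * PV_t at t = 1.5000: 24.601187
  t * PV_t at t = 2.0000: 31.799887
  t * PV_t at t = 2.5000: 38.535975
  t * PV_t at t = 3.0000: 44.830994
  t * PV_t at t = 3.5000: 50.705600
  t * PV_t at t = 4.0000: 56.179599
  t * PV_t at t = 4.5000: 61.271982
  t * PV_t at t = 5.0000: 3732.720391
Macaulay duration D = (sum_t t * PV_t) / P = 4066.288189 / 885.718809 = 4.590947


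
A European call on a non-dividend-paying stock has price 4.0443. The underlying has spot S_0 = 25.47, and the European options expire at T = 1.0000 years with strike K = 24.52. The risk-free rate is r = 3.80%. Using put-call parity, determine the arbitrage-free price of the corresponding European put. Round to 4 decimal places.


Put-call parity: C - P = S_0 * exp(-qT) - K * exp(-rT).
S_0 * exp(-qT) = 25.4700 * 1.00000000 = 25.47000000
K * exp(-rT) = 24.5200 * 0.96271294 = 23.60572131
P = C - S*exp(-qT) + K*exp(-rT)
P = 4.0443 - 25.47000000 + 23.60572131 = 2.1800

Answer: Put price = 2.1800


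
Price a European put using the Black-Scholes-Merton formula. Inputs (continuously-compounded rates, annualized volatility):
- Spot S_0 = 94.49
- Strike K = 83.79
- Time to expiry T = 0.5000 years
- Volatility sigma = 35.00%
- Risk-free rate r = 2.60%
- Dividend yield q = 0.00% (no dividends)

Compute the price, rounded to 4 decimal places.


d1 = (ln(S/K) + (r - q + 0.5*sigma^2) * T) / (sigma * sqrt(T)) = 0.66187352
d2 = d1 - sigma * sqrt(T) = 0.41438615
exp(-rT) = 0.98708414; exp(-qT) = 1.00000000
P = K * exp(-rT) * N(-d2) - S_0 * exp(-qT) * N(-d1)
N(-d1) = 0.25402614; N(-d2) = 0.33929566
P = 83.7900 * 0.98708414 * 0.33929566 - 94.4900 * 1.00000000 * 0.25402614 = 4.0595

Answer: Price = 4.0595


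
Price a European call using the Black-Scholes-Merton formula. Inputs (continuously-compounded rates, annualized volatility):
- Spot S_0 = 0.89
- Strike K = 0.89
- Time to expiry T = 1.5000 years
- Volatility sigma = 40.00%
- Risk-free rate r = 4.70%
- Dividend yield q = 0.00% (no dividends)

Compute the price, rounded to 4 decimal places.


Answer: Price = 0.1983

Derivation:
d1 = (ln(S/K) + (r - q + 0.5*sigma^2) * T) / (sigma * sqrt(T)) = 0.38885650
d2 = d1 - sigma * sqrt(T) = -0.10104145
exp(-rT) = 0.93192774; exp(-qT) = 1.00000000
C = S_0 * exp(-qT) * N(d1) - K * exp(-rT) * N(d2)
N(d1) = 0.65130885; N(d2) = 0.45975878
C = 0.8900 * 1.00000000 * 0.65130885 - 0.8900 * 0.93192774 * 0.45975878 = 0.1983


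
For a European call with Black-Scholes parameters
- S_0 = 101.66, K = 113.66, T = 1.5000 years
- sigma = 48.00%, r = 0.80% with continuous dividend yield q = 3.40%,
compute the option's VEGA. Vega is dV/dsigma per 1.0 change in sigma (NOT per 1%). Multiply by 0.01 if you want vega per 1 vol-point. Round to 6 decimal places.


d1 = 0.0378010295; d2 = -0.5500765088
phi(d1) = 0.3986573543; exp(-qT) = 0.9502786705; exp(-rT) = 0.9880717129
Vega = S * exp(-qT) * phi(d1) * sqrt(T) = 101.6600 * 0.9502786705 * 0.3986573543 * 1.2247448714 = 47.167895

Answer: Vega = 47.167895


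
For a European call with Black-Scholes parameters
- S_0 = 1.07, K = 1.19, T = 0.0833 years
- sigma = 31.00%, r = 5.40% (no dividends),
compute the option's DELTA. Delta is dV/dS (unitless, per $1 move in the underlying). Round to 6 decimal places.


d1 = -1.0930185770; d2 = -1.1824899691
phi(d1) = 0.2195262776; exp(-qT) = 1.0000000000; exp(-rT) = 0.9955119017
N(d1) = 0.1371928217
Delta = exp(-qT) * N(d1) = 1.0000000000 * 0.1371928217 = 0.137193

Answer: Delta = 0.137193


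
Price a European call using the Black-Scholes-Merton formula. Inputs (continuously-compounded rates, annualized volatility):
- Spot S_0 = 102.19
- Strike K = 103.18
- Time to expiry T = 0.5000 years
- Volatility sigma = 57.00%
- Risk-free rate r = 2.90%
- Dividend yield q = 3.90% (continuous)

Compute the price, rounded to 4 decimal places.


Answer: Price = 15.3953

Derivation:
d1 = (ln(S/K) + (r - q + 0.5*sigma^2) * T) / (sigma * sqrt(T)) = 0.16519947
d2 = d1 - sigma * sqrt(T) = -0.23785139
exp(-rT) = 0.98560462; exp(-qT) = 0.98068890
C = S_0 * exp(-qT) * N(d1) - K * exp(-rT) * N(d2)
N(d1) = 0.56560651; N(d2) = 0.40599818
C = 102.1900 * 0.98068890 * 0.56560651 - 103.1800 * 0.98560462 * 0.40599818 = 15.3953


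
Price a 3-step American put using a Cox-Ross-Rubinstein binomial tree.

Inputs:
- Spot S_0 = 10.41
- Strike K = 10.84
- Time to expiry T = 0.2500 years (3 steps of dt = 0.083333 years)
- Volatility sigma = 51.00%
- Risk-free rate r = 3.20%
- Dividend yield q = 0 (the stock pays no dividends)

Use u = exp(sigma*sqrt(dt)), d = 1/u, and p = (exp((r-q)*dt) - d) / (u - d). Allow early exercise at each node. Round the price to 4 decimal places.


dt = T/N = 0.083333
u = exp(sigma*sqrt(dt)) = 1.158614; d = 1/u = 0.863100
p = (exp((r-q)*dt) - d) / (u - d) = 0.472296
Discount per step: exp(-r*dt) = 0.997337
Stock lattice S(k, i) with i counting down-moves:
  k=0: S(0,0) = 10.4100
  k=1: S(1,0) = 12.0612; S(1,1) = 8.9849
  k=2: S(2,0) = 13.9742; S(2,1) = 10.4100; S(2,2) = 7.7548
  k=3: S(3,0) = 16.1907; S(3,1) = 12.0612; S(3,2) = 8.9849; S(3,3) = 6.6932
Terminal payoffs V(N, i) = max(K - S_T, 0):
  V(3,0) = 0.000000; V(3,1) = 0.000000; V(3,2) = 1.855125; V(3,3) = 4.146788
Backward induction: V(k, i) = exp(-r*dt) * [p * V(k+1, i) + (1-p) * V(k+1, i+1)]; then take max(V_cont, immediate exercise) for American.
  V(2,0) = exp(-r*dt) * [p*0.000000 + (1-p)*0.000000] = 0.000000; exercise = 0.000000; V(2,0) = max -> 0.000000
  V(2,1) = exp(-r*dt) * [p*0.000000 + (1-p)*1.855125] = 0.976350; exercise = 0.430000; V(2,1) = max -> 0.976350
  V(2,2) = exp(-r*dt) * [p*1.855125 + (1-p)*4.146788] = 3.056283; exercise = 3.085152; V(2,2) = max -> 3.085152
  V(1,0) = exp(-r*dt) * [p*0.000000 + (1-p)*0.976350] = 0.513851; exercise = 0.000000; V(1,0) = max -> 0.513851
  V(1,1) = exp(-r*dt) * [p*0.976350 + (1-p)*3.085152] = 2.083609; exercise = 1.855125; V(1,1) = max -> 2.083609
  V(0,0) = exp(-r*dt) * [p*0.513851 + (1-p)*2.083609] = 1.338644; exercise = 0.430000; V(0,0) = max -> 1.338644

Answer: Price = V(0,0) = 1.3386


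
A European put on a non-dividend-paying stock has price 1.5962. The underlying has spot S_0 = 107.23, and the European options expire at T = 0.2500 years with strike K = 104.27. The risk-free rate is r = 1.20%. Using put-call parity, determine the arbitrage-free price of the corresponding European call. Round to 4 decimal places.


Put-call parity: C - P = S_0 * exp(-qT) - K * exp(-rT).
S_0 * exp(-qT) = 107.2300 * 1.00000000 = 107.23000000
K * exp(-rT) = 104.2700 * 0.99700450 = 103.95765875
C = P + S*exp(-qT) - K*exp(-rT)
C = 1.5962 + 107.23000000 - 103.95765875 = 4.8685

Answer: Call price = 4.8685


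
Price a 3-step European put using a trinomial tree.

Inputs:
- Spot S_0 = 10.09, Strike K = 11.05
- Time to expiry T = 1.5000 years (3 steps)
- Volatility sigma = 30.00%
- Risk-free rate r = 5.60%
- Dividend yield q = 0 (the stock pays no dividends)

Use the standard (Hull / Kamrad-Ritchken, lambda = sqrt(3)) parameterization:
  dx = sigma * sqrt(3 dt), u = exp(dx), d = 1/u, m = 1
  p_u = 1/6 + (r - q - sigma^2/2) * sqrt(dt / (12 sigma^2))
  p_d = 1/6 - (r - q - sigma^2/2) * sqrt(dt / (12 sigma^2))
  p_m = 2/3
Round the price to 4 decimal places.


dt = T/N = 0.500000; dx = sigma*sqrt(3*dt) = 0.367423
u = exp(dx) = 1.444009; d = 1/u = 0.692516
p_u = 0.174151, p_m = 0.666667, p_d = 0.159182
Discount per step: exp(-r*dt) = 0.972388
Stock lattice S(k, j) with j the centered position index:
  k=0: S(0,+0) = 10.0900
  k=1: S(1,-1) = 6.9875; S(1,+0) = 10.0900; S(1,+1) = 14.5701
  k=2: S(2,-2) = 4.8390; S(2,-1) = 6.9875; S(2,+0) = 10.0900; S(2,+1) = 14.5701; S(2,+2) = 21.0393
  k=3: S(3,-3) = 3.3511; S(3,-2) = 4.8390; S(3,-1) = 6.9875; S(3,+0) = 10.0900; S(3,+1) = 14.5701; S(3,+2) = 21.0393; S(3,+3) = 30.3809
Terminal payoffs V(N, j) = max(K - S_T, 0):
  V(3,-3) = 7.698948; V(3,-2) = 6.211049; V(3,-1) = 4.062510; V(3,+0) = 0.960000; V(3,+1) = 0.000000; V(3,+2) = 0.000000; V(3,+3) = 0.000000
Backward induction: V(k, j) = exp(-r*dt) * [p_u * V(k+1, j+1) + p_m * V(k+1, j) + p_d * V(k+1, j-1)]
  V(2,-2) = exp(-r*dt) * [p_u*4.062510 + p_m*6.211049 + p_d*7.698948] = 5.906020
  V(2,-1) = exp(-r*dt) * [p_u*0.960000 + p_m*4.062510 + p_d*6.211049] = 3.757516
  V(2,+0) = exp(-r*dt) * [p_u*0.000000 + p_m*0.960000 + p_d*4.062510] = 1.251152
  V(2,+1) = exp(-r*dt) * [p_u*0.000000 + p_m*0.000000 + p_d*0.960000] = 0.148595
  V(2,+2) = exp(-r*dt) * [p_u*0.000000 + p_m*0.000000 + p_d*0.000000] = 0.000000
  V(1,-1) = exp(-r*dt) * [p_u*1.251152 + p_m*3.757516 + p_d*5.906020] = 3.561891
  V(1,+0) = exp(-r*dt) * [p_u*0.148595 + p_m*1.251152 + p_d*3.757516] = 1.417848
  V(1,+1) = exp(-r*dt) * [p_u*0.000000 + p_m*0.148595 + p_d*1.251152] = 0.289990
  V(0,+0) = exp(-r*dt) * [p_u*0.289990 + p_m*1.417848 + p_d*3.561891] = 1.519574

Answer: Price = V(0,0) = 1.5196


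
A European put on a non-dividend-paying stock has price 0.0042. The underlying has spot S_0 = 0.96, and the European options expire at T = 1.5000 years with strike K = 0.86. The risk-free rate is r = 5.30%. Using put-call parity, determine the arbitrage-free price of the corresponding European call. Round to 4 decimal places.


Answer: Call price = 0.1699

Derivation:
Put-call parity: C - P = S_0 * exp(-qT) - K * exp(-rT).
S_0 * exp(-qT) = 0.9600 * 1.00000000 = 0.96000000
K * exp(-rT) = 0.8600 * 0.92357802 = 0.79427710
C = P + S*exp(-qT) - K*exp(-rT)
C = 0.0042 + 0.96000000 - 0.79427710 = 0.1699


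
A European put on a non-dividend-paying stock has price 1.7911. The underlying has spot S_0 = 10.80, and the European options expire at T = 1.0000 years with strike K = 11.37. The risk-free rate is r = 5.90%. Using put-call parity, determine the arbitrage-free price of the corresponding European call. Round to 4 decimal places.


Answer: Call price = 1.8725

Derivation:
Put-call parity: C - P = S_0 * exp(-qT) - K * exp(-rT).
S_0 * exp(-qT) = 10.8000 * 1.00000000 = 10.80000000
K * exp(-rT) = 11.3700 * 0.94270677 = 10.71857597
C = P + S*exp(-qT) - K*exp(-rT)
C = 1.7911 + 10.80000000 - 10.71857597 = 1.8725


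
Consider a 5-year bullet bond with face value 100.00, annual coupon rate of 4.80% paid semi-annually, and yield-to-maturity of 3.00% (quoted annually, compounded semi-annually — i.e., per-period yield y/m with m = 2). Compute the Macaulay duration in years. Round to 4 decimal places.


Coupon per period c = face * coupon_rate / m = 2.400000
Periods per year m = 2; per-period yield y/m = 0.015000
Number of cashflows N = 10
Cashflows (t years, CF_t, discount factor 1/(1+y/m)^(m*t), PV):
  t = 0.5000: CF_t = 2.400000, DF = 0.985222, PV = 2.364532
  t = 1.0000: CF_t = 2.400000, DF = 0.970662, PV = 2.329588
  t = 1.5000: CF_t = 2.400000, DF = 0.956317, PV = 2.295161
  t = 2.0000: CF_t = 2.400000, DF = 0.942184, PV = 2.261242
  t = 2.5000: CF_t = 2.400000, DF = 0.928260, PV = 2.227825
  t = 3.0000: CF_t = 2.400000, DF = 0.914542, PV = 2.194901
  t = 3.5000: CF_t = 2.400000, DF = 0.901027, PV = 2.162464
  t = 4.0000: CF_t = 2.400000, DF = 0.887711, PV = 2.130507
  t = 4.5000: CF_t = 2.400000, DF = 0.874592, PV = 2.099021
  t = 5.0000: CF_t = 102.400000, DF = 0.861667, PV = 88.234725
Price P = sum_t PV_t = 108.299966
Macaulay numerator sum_t t * PV_t:
  t * PV_t at t = 0.5000: 1.182266
  t * PV_t at t = 1.0000: 2.329588
  t * PV_t at t = 1.5000: 3.442741
  t * PV_t at t = 2.0000: 4.522484
  t * PV_t at t = 2.5000: 5.569562
  t * PV_t at t = 3.0000: 6.584704
  t * PV_t at t = 3.5000: 7.568625
  t * PV_t at t = 4.0000: 8.522027
  t * PV_t at t = 4.5000: 9.445596
  t * PV_t at t = 5.0000: 441.173623
Macaulay duration D = (sum_t t * PV_t) / P = 490.341216 / 108.299966 = 4.527621

Answer: Macaulay duration = 4.5276 years


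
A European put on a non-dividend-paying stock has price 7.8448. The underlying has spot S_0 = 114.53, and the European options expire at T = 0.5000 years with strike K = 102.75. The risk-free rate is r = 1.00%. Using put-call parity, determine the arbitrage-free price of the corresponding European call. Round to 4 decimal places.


Answer: Call price = 20.1373

Derivation:
Put-call parity: C - P = S_0 * exp(-qT) - K * exp(-rT).
S_0 * exp(-qT) = 114.5300 * 1.00000000 = 114.53000000
K * exp(-rT) = 102.7500 * 0.99501248 = 102.23753224
C = P + S*exp(-qT) - K*exp(-rT)
C = 7.8448 + 114.53000000 - 102.23753224 = 20.1373


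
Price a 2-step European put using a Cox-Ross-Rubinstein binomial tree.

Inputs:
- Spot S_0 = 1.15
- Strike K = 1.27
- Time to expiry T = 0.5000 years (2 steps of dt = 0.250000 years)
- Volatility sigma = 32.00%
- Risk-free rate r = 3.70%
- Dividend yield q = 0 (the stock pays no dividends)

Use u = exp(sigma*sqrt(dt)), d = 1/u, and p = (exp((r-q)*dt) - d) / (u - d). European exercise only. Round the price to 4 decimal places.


dt = T/N = 0.250000
u = exp(sigma*sqrt(dt)) = 1.173511; d = 1/u = 0.852144
p = (exp((r-q)*dt) - d) / (u - d) = 0.489002
Discount per step: exp(-r*dt) = 0.990793
Stock lattice S(k, i) with i counting down-moves:
  k=0: S(0,0) = 1.1500
  k=1: S(1,0) = 1.3495; S(1,1) = 0.9800
  k=2: S(2,0) = 1.5837; S(2,1) = 1.1500; S(2,2) = 0.8351
Terminal payoffs V(N, i) = max(K - S_T, 0):
  V(2,0) = 0.000000; V(2,1) = 0.120000; V(2,2) = 0.434929
Backward induction: V(k, i) = exp(-r*dt) * [p * V(k+1, i) + (1-p) * V(k+1, i+1)].
  V(1,0) = exp(-r*dt) * [p*0.000000 + (1-p)*0.120000] = 0.060755
  V(1,1) = exp(-r*dt) * [p*0.120000 + (1-p)*0.434929] = 0.278341
  V(0,0) = exp(-r*dt) * [p*0.060755 + (1-p)*0.278341] = 0.170358

Answer: Price = V(0,0) = 0.1704


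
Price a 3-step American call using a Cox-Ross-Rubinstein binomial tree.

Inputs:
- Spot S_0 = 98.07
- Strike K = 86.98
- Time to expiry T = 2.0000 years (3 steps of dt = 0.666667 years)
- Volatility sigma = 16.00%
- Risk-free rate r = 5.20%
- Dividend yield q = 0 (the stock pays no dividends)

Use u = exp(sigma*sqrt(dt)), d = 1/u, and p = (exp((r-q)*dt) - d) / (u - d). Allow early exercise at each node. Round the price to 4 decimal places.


Answer: Price = V(0,0) = 21.0952

Derivation:
dt = T/N = 0.666667
u = exp(sigma*sqrt(dt)) = 1.139557; d = 1/u = 0.877534
p = (exp((r-q)*dt) - d) / (u - d) = 0.602011
Discount per step: exp(-r*dt) = 0.965927
Stock lattice S(k, i) with i counting down-moves:
  k=0: S(0,0) = 98.0700
  k=1: S(1,0) = 111.7563; S(1,1) = 86.0598
  k=2: S(2,0) = 127.3527; S(2,1) = 98.0700; S(2,2) = 75.5204
  k=3: S(3,0) = 145.1256; S(3,1) = 111.7563; S(3,2) = 86.0598; S(3,3) = 66.2717
Terminal payoffs V(N, i) = max(S_T - K, 0):
  V(3,0) = 58.145643; V(3,1) = 24.776340; V(3,2) = 0.000000; V(3,3) = 0.000000
Backward induction: V(k, i) = exp(-r*dt) * [p * V(k+1, i) + (1-p) * V(k+1, i+1)]; then take max(V_cont, immediate exercise) for American.
  V(2,0) = exp(-r*dt) * [p*58.145643 + (1-p)*24.776340] = 43.336342; exercise = 40.372702; V(2,0) = max -> 43.336342
  V(2,1) = exp(-r*dt) * [p*24.776340 + (1-p)*0.000000] = 14.407403; exercise = 11.090000; V(2,1) = max -> 14.407403
  V(2,2) = exp(-r*dt) * [p*0.000000 + (1-p)*0.000000] = 0.000000; exercise = 0.000000; V(2,2) = max -> 0.000000
  V(1,0) = exp(-r*dt) * [p*43.336342 + (1-p)*14.407403] = 30.738637; exercise = 24.776340; V(1,0) = max -> 30.738637
  V(1,1) = exp(-r*dt) * [p*14.407403 + (1-p)*0.000000] = 8.377883; exercise = 0.000000; V(1,1) = max -> 8.377883
  V(0,0) = exp(-r*dt) * [p*30.738637 + (1-p)*8.377883] = 21.095170; exercise = 11.090000; V(0,0) = max -> 21.095170


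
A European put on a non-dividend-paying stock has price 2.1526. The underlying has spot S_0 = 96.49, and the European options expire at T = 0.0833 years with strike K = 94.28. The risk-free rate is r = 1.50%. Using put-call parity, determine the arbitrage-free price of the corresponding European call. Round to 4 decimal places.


Put-call parity: C - P = S_0 * exp(-qT) - K * exp(-rT).
S_0 * exp(-qT) = 96.4900 * 1.00000000 = 96.49000000
K * exp(-rT) = 94.2800 * 0.99875128 = 94.16227071
C = P + S*exp(-qT) - K*exp(-rT)
C = 2.1526 + 96.49000000 - 94.16227071 = 4.4803

Answer: Call price = 4.4803


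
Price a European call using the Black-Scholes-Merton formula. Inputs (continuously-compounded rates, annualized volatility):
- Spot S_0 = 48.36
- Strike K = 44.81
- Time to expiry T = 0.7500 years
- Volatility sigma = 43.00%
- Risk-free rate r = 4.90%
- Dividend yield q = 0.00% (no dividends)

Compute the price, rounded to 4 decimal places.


d1 = (ln(S/K) + (r - q + 0.5*sigma^2) * T) / (sigma * sqrt(T)) = 0.48961773
d2 = d1 - sigma * sqrt(T) = 0.11722680
exp(-rT) = 0.96391708; exp(-qT) = 1.00000000
C = S_0 * exp(-qT) * N(d1) - K * exp(-rT) * N(d2)
N(d1) = 0.68779778; N(d2) = 0.54665984
C = 48.3600 * 1.00000000 * 0.68779778 - 44.8100 * 0.96391708 * 0.54665984 = 9.6500

Answer: Price = 9.6500


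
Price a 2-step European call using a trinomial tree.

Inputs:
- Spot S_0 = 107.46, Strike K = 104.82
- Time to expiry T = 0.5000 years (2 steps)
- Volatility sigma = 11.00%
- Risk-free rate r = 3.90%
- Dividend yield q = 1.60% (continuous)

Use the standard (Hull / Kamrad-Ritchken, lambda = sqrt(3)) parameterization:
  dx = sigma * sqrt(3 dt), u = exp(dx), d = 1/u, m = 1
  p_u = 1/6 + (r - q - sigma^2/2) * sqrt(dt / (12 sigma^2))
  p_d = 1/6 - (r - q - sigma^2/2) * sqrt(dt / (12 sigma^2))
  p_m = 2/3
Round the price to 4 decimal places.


dt = T/N = 0.250000; dx = sigma*sqrt(3*dt) = 0.095263
u = exp(dx) = 1.099948; d = 1/u = 0.909134
p_u = 0.188908, p_m = 0.666667, p_d = 0.144426
Discount per step: exp(-r*dt) = 0.990297
Stock lattice S(k, j) with j the centered position index:
  k=0: S(0,+0) = 107.4600
  k=1: S(1,-1) = 97.6955; S(1,+0) = 107.4600; S(1,+1) = 118.2004
  k=2: S(2,-2) = 88.8183; S(2,-1) = 97.6955; S(2,+0) = 107.4600; S(2,+1) = 118.2004; S(2,+2) = 130.0143
Terminal payoffs V(N, j) = max(S_T - K, 0):
  V(2,-2) = 0.000000; V(2,-1) = 0.000000; V(2,+0) = 2.640000; V(2,+1) = 13.380399; V(2,+2) = 25.194278
Backward induction: V(k, j) = exp(-r*dt) * [p_u * V(k+1, j+1) + p_m * V(k+1, j) + p_d * V(k+1, j-1)]
  V(1,-1) = exp(-r*dt) * [p_u*2.640000 + p_m*0.000000 + p_d*0.000000] = 0.493878
  V(1,+0) = exp(-r*dt) * [p_u*13.380399 + p_m*2.640000 + p_d*0.000000] = 4.246060
  V(1,+1) = exp(-r*dt) * [p_u*25.194278 + p_m*13.380399 + p_d*2.640000] = 13.924516
  V(0,+0) = exp(-r*dt) * [p_u*13.924516 + p_m*4.246060 + p_d*0.493878] = 5.478805

Answer: Price = V(0,0) = 5.4788


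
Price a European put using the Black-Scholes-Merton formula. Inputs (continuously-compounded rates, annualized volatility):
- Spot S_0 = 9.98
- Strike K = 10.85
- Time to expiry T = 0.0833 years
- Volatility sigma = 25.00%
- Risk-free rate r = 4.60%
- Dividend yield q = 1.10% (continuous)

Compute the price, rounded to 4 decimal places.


d1 = (ln(S/K) + (r - q + 0.5*sigma^2) * T) / (sigma * sqrt(T)) = -1.08189411
d2 = d1 - sigma * sqrt(T) = -1.15404846
exp(-rT) = 0.99617553; exp(-qT) = 0.99908412
P = K * exp(-rT) * N(-d2) - S_0 * exp(-qT) * N(-d1)
N(-d1) = 0.86035021; N(-d2) = 0.87575985
P = 10.8500 * 0.99617553 * 0.87575985 - 9.9800 * 0.99908412 * 0.86035021 = 0.8872

Answer: Price = 0.8872


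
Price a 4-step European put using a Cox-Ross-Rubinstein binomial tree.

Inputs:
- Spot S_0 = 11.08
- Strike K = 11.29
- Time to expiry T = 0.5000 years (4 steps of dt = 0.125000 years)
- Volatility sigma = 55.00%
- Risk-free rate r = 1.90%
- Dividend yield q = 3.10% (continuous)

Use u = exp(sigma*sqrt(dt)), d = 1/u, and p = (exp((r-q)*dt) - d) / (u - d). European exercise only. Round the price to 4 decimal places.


Answer: Price = V(0,0) = 1.7773

Derivation:
dt = T/N = 0.125000
u = exp(sigma*sqrt(dt)) = 1.214648; d = 1/u = 0.823284
p = (exp((r-q)*dt) - d) / (u - d) = 0.447709
Discount per step: exp(-r*dt) = 0.997628
Stock lattice S(k, i) with i counting down-moves:
  k=0: S(0,0) = 11.0800
  k=1: S(1,0) = 13.4583; S(1,1) = 9.1220
  k=2: S(2,0) = 16.3471; S(2,1) = 11.0800; S(2,2) = 7.5100
  k=3: S(3,0) = 19.8560; S(3,1) = 13.4583; S(3,2) = 9.1220; S(3,3) = 6.1828
  k=4: S(4,0) = 24.1180; S(4,1) = 16.3471; S(4,2) = 11.0800; S(4,3) = 7.5100; S(4,4) = 5.0902
Terminal payoffs V(N, i) = max(K - S_T, 0):
  V(4,0) = 0.000000; V(4,1) = 0.000000; V(4,2) = 0.210000; V(4,3) = 3.780019; V(4,4) = 6.199764
Backward induction: V(k, i) = exp(-r*dt) * [p * V(k+1, i) + (1-p) * V(k+1, i+1)].
  V(3,0) = exp(-r*dt) * [p*0.000000 + (1-p)*0.000000] = 0.000000
  V(3,1) = exp(-r*dt) * [p*0.000000 + (1-p)*0.210000] = 0.115706
  V(3,2) = exp(-r*dt) * [p*0.210000 + (1-p)*3.780019] = 2.176513
  V(3,3) = exp(-r*dt) * [p*3.780019 + (1-p)*6.199764] = 5.104285
  V(2,0) = exp(-r*dt) * [p*0.000000 + (1-p)*0.115706] = 0.063752
  V(2,1) = exp(-r*dt) * [p*0.115706 + (1-p)*2.176513] = 1.250897
  V(2,2) = exp(-r*dt) * [p*2.176513 + (1-p)*5.104285] = 3.784496
  V(1,0) = exp(-r*dt) * [p*0.063752 + (1-p)*1.250897] = 0.717694
  V(1,1) = exp(-r*dt) * [p*1.250897 + (1-p)*3.784496] = 2.643894
  V(0,0) = exp(-r*dt) * [p*0.717694 + (1-p)*2.643894] = 1.777291


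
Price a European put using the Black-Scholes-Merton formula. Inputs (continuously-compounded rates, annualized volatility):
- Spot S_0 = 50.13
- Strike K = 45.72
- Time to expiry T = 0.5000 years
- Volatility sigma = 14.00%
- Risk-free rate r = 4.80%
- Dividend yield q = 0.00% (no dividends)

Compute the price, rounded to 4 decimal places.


d1 = (ln(S/K) + (r - q + 0.5*sigma^2) * T) / (sigma * sqrt(T)) = 1.22212086
d2 = d1 - sigma * sqrt(T) = 1.12312591
exp(-rT) = 0.97628571; exp(-qT) = 1.00000000
P = K * exp(-rT) * N(-d2) - S_0 * exp(-qT) * N(-d1)
N(-d1) = 0.11083096; N(-d2) = 0.13069201
P = 45.7200 * 0.97628571 * 0.13069201 - 50.1300 * 1.00000000 * 0.11083096 = 0.2776

Answer: Price = 0.2776


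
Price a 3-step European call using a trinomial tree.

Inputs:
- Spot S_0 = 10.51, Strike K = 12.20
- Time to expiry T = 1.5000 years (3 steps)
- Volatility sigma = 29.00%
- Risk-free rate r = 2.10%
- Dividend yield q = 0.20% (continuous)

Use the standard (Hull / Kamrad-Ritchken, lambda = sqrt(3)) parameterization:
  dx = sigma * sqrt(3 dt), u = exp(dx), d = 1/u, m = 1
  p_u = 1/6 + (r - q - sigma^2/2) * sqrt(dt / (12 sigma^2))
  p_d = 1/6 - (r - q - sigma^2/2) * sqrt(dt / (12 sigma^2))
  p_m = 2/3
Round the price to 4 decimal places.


Answer: Price = V(0,0) = 1.0395

Derivation:
dt = T/N = 0.500000; dx = sigma*sqrt(3*dt) = 0.355176
u = exp(dx) = 1.426432; d = 1/u = 0.701050
p_u = 0.150442, p_m = 0.666667, p_d = 0.182891
Discount per step: exp(-r*dt) = 0.989555
Stock lattice S(k, j) with j the centered position index:
  k=0: S(0,+0) = 10.5100
  k=1: S(1,-1) = 7.3680; S(1,+0) = 10.5100; S(1,+1) = 14.9918
  k=2: S(2,-2) = 5.1654; S(2,-1) = 7.3680; S(2,+0) = 10.5100; S(2,+1) = 14.9918; S(2,+2) = 21.3848
  k=3: S(3,-3) = 3.6212; S(3,-2) = 5.1654; S(3,-1) = 7.3680; S(3,+0) = 10.5100; S(3,+1) = 14.9918; S(3,+2) = 21.3848; S(3,+3) = 30.5039
Terminal payoffs V(N, j) = max(S_T - K, 0):
  V(3,-3) = 0.000000; V(3,-2) = 0.000000; V(3,-1) = 0.000000; V(3,+0) = 0.000000; V(3,+1) = 2.791797; V(3,+2) = 9.184775; V(3,+3) = 18.303921
Backward induction: V(k, j) = exp(-r*dt) * [p_u * V(k+1, j+1) + p_m * V(k+1, j) + p_d * V(k+1, j-1)]
  V(2,-2) = exp(-r*dt) * [p_u*0.000000 + p_m*0.000000 + p_d*0.000000] = 0.000000
  V(2,-1) = exp(-r*dt) * [p_u*0.000000 + p_m*0.000000 + p_d*0.000000] = 0.000000
  V(2,+0) = exp(-r*dt) * [p_u*2.791797 + p_m*0.000000 + p_d*0.000000] = 0.415617
  V(2,+1) = exp(-r*dt) * [p_u*9.184775 + p_m*2.791797 + p_d*0.000000] = 3.209104
  V(2,+2) = exp(-r*dt) * [p_u*18.303921 + p_m*9.184775 + p_d*2.791797] = 9.289409
  V(1,-1) = exp(-r*dt) * [p_u*0.415617 + p_m*0.000000 + p_d*0.000000] = 0.061873
  V(1,+0) = exp(-r*dt) * [p_u*3.209104 + p_m*0.415617 + p_d*0.000000] = 0.751926
  V(1,+1) = exp(-r*dt) * [p_u*9.289409 + p_m*3.209104 + p_d*0.415617] = 3.575198
  V(0,+0) = exp(-r*dt) * [p_u*3.575198 + p_m*0.751926 + p_d*0.061873] = 1.039489


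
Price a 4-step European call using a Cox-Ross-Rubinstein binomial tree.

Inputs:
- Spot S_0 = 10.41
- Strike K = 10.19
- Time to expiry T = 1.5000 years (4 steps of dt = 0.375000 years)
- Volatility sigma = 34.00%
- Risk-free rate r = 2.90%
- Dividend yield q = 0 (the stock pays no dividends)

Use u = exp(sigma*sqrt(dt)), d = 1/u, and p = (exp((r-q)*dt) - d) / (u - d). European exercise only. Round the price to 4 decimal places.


dt = T/N = 0.375000
u = exp(sigma*sqrt(dt)) = 1.231468; d = 1/u = 0.812039
p = (exp((r-q)*dt) - d) / (u - d) = 0.474205
Discount per step: exp(-r*dt) = 0.989184
Stock lattice S(k, i) with i counting down-moves:
  k=0: S(0,0) = 10.4100
  k=1: S(1,0) = 12.8196; S(1,1) = 8.4533
  k=2: S(2,0) = 15.7869; S(2,1) = 10.4100; S(2,2) = 6.8644
  k=3: S(3,0) = 19.4410; S(3,1) = 12.8196; S(3,2) = 8.4533; S(3,3) = 5.5742
  k=4: S(4,0) = 23.9410; S(4,1) = 15.7869; S(4,2) = 10.4100; S(4,3) = 6.8644; S(4,4) = 4.5265
Terminal payoffs V(N, i) = max(S_T - K, 0):
  V(4,0) = 13.751022; V(4,1) = 5.596895; V(4,2) = 0.220000; V(4,3) = 0.000000; V(4,4) = 0.000000
Backward induction: V(k, i) = exp(-r*dt) * [p * V(k+1, i) + (1-p) * V(k+1, i+1)].
  V(3,0) = exp(-r*dt) * [p*13.751022 + (1-p)*5.596895] = 9.361265
  V(3,1) = exp(-r*dt) * [p*5.596895 + (1-p)*0.220000] = 2.739794
  V(3,2) = exp(-r*dt) * [p*0.220000 + (1-p)*0.000000] = 0.103197
  V(3,3) = exp(-r*dt) * [p*0.000000 + (1-p)*0.000000] = 0.000000
  V(2,0) = exp(-r*dt) * [p*9.361265 + (1-p)*2.739794] = 5.816134
  V(2,1) = exp(-r*dt) * [p*2.739794 + (1-p)*0.103197] = 1.338845
  V(2,2) = exp(-r*dt) * [p*0.103197 + (1-p)*0.000000] = 0.048407
  V(1,0) = exp(-r*dt) * [p*5.816134 + (1-p)*1.338845] = 3.424554
  V(1,1) = exp(-r*dt) * [p*1.338845 + (1-p)*0.048407] = 0.653197
  V(0,0) = exp(-r*dt) * [p*3.424554 + (1-p)*0.653197] = 1.946110

Answer: Price = V(0,0) = 1.9461
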